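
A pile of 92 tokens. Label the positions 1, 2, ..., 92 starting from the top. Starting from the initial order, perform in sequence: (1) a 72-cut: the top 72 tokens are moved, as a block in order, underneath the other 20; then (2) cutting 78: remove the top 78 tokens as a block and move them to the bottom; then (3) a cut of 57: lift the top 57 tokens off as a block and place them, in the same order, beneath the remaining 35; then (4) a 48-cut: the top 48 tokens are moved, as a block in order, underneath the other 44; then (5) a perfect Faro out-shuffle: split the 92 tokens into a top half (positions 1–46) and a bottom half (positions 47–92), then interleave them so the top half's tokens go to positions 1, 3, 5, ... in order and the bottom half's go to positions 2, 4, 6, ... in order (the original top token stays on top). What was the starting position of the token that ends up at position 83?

21

Undo the operations in reverse order, starting from position 83:
  undo op 5 (out-shuffle, from top half): 83 ← 42
  undo op 4 (cut 48): 42 ← 90
  undo op 3 (cut 57): 90 ← 55
  undo op 2 (cut 78): 55 ← 41
  undo op 1 (cut 72): 41 ← 21
So the token at position 83 came from original position 21.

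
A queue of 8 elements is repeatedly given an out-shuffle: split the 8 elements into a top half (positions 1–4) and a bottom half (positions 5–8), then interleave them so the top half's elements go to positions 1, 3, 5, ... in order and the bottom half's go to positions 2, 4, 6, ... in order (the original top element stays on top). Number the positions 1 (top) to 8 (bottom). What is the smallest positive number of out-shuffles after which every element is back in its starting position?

The out-shuffle permutes the 8 positions with cycle lengths [1, 1, 3, 3].
Every element is home exactly when every cycle has completed a whole number of laps, i.e. after lcm(1, 3) = 3 out-shuffles.

3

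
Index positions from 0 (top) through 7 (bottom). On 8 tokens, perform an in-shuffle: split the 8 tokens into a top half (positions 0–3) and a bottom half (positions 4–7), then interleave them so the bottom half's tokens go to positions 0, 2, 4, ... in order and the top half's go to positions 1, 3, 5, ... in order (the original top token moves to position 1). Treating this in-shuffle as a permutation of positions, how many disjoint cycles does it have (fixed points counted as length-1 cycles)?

Trace each unvisited position around until it returns:
(0 1 3 7 6 4) (2 5)
2 cycles in total.

2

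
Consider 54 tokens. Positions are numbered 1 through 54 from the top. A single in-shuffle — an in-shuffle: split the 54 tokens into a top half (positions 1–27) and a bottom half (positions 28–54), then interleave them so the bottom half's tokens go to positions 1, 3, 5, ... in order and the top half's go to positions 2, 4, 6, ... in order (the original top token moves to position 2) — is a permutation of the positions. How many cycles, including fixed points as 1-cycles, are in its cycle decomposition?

4

Trace each unvisited position around until it returns:
(1 2 4 8 16 32 ... len 20) (3 6 12 24 48 41 ... len 20) (5 10 20 40 25 50 45 35 15 30) (11 22 44 33)
4 cycles in total.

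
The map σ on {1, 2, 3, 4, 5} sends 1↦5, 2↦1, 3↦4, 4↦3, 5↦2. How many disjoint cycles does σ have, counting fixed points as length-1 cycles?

2

Cycle decomposition: (1 5 2) (3 4).
2 cycles.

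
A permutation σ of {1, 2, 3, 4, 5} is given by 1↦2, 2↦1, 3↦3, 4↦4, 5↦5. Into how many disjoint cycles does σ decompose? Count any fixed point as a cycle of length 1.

4

Cycle decomposition: (1 2) (3) (4) (5).
4 cycles.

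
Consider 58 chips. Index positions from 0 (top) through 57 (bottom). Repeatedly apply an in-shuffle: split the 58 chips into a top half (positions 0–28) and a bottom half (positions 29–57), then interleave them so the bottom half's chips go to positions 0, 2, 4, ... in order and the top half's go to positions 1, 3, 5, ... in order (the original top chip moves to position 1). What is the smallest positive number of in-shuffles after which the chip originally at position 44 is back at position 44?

Follow position 44 under repeated in-shuffles:
44 → 30 → 2 → 5 → 11 → 23 → 47 → 36 → ... → 44 (length 58)
It first returns after 58 in-shuffles.

58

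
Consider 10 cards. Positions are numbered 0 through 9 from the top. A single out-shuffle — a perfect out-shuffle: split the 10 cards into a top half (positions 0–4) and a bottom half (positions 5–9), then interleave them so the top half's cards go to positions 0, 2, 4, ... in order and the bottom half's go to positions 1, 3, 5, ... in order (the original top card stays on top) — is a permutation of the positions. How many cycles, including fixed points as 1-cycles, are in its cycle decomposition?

4

Trace each unvisited position around until it returns:
(0) (1 2 4 8 7 5) (3 6) (9)
4 cycles in total.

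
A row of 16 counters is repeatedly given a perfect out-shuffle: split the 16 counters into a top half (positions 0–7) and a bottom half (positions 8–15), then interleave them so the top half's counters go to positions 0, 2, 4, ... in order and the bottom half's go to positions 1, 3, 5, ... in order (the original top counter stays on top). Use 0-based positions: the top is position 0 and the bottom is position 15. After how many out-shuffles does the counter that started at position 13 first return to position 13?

Follow position 13 under repeated out-shuffles:
13 → 11 → 7 → 14 → 13
It first returns after 4 out-shuffles.

4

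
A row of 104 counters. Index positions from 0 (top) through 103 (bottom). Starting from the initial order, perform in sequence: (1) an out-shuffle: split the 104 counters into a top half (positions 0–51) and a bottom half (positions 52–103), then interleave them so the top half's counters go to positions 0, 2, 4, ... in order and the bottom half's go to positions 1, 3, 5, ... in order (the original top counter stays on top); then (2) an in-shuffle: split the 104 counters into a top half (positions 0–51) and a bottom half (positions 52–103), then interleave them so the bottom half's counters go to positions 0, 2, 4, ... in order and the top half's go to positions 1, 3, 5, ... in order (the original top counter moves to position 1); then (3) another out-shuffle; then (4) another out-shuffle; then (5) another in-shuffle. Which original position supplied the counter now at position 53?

92

Undo the operations in reverse order, starting from position 53:
  undo op 5 (in-shuffle, from top half): 53 ← 26
  undo op 4 (out-shuffle, from top half): 26 ← 13
  undo op 3 (out-shuffle, from bottom half): 13 ← 58
  undo op 2 (in-shuffle, from bottom half): 58 ← 81
  undo op 1 (out-shuffle, from bottom half): 81 ← 92
So the counter at position 53 came from original position 92.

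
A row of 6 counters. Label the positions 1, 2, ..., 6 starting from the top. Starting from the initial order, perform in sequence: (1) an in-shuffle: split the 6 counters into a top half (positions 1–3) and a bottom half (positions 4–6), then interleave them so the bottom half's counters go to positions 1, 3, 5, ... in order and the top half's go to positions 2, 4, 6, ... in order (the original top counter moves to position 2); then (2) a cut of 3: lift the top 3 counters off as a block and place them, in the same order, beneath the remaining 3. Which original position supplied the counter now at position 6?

5

Undo the operations in reverse order, starting from position 6:
  undo op 2 (cut 3): 6 ← 3
  undo op 1 (in-shuffle, from bottom half): 3 ← 5
So the counter at position 6 came from original position 5.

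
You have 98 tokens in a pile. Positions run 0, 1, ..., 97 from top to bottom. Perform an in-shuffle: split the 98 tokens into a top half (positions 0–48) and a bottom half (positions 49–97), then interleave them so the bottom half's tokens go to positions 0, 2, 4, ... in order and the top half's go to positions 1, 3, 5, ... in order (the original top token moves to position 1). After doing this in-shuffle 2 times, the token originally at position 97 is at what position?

Track the token's position through each in-shuffle:
97 → 96 → 94

94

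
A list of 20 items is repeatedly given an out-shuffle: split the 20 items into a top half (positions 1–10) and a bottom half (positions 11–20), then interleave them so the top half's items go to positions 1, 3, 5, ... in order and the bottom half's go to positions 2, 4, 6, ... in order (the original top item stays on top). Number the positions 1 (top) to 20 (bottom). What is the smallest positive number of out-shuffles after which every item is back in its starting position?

The out-shuffle permutes the 20 positions with cycle lengths [1, 1, 18].
Every item is home exactly when every cycle has completed a whole number of laps, i.e. after lcm(1, 18) = 18 out-shuffles.

18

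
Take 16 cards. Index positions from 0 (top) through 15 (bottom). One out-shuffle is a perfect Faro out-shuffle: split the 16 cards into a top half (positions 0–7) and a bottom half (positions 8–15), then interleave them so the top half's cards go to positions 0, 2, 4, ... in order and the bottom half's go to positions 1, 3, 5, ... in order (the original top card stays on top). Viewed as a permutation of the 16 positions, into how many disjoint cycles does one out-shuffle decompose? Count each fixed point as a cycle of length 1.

6

Trace each unvisited position around until it returns:
(0) (1 2 4 8) (3 6 12 9) (5 10) (7 14 13 11) (15)
6 cycles in total.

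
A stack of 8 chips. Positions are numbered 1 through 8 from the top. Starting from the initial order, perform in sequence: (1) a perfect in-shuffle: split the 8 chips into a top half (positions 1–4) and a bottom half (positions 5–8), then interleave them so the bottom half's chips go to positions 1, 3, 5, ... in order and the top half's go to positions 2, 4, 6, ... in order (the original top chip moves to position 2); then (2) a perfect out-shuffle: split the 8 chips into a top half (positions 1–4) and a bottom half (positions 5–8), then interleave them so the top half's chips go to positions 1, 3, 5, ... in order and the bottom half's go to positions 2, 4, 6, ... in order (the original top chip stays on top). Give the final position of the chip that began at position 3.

Track the chip from position 3 forward through each operation:
  after op 1 (in-shuffle): 3 → 6
  after op 2 (out-shuffle): 6 → 4

4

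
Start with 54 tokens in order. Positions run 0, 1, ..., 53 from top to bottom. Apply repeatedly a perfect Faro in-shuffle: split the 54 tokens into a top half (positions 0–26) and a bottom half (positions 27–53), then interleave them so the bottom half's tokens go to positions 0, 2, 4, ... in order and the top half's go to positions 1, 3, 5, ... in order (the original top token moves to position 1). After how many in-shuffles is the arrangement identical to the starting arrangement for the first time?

The in-shuffle permutes the 54 positions with cycle lengths [4, 10, 20, 20].
Every token is home exactly when every cycle has completed a whole number of laps, i.e. after lcm(4, 10, 20) = 20 in-shuffles.

20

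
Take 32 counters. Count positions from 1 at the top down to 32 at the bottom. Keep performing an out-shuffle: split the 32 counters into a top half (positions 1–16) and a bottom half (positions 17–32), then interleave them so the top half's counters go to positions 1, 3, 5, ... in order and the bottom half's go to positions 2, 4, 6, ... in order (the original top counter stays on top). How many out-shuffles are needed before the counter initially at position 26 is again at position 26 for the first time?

Follow position 26 under repeated out-shuffles:
26 → 20 → 8 → 15 → 29 → 26
It first returns after 5 out-shuffles.

5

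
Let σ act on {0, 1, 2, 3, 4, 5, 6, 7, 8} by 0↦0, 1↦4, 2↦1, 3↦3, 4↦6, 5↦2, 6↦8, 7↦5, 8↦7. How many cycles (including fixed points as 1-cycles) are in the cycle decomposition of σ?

Cycle decomposition: (0) (1 4 6 8 7 5 2) (3).
3 cycles.

3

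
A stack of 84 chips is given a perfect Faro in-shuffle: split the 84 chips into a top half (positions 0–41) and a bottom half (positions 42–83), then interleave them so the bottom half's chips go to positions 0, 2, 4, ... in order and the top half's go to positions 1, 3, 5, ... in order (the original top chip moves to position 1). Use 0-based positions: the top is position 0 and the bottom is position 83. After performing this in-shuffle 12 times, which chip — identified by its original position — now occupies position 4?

Work backwards from position 4, undoing one in-shuffle at a time:
4 ← 44 ← 64 ← 74 ← 79 ← 39 ← 19 ← 9 ← 4 ← 44 ← 64 ← 74 ← 79
So the chip now at position 4 started at position 79.

79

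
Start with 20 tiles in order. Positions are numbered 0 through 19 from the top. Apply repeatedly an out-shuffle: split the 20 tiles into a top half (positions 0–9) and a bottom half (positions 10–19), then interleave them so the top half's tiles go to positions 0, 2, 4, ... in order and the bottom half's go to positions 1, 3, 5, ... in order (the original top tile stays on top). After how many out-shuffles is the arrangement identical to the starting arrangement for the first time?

18

The out-shuffle permutes the 20 positions with cycle lengths [1, 1, 18].
Every tile is home exactly when every cycle has completed a whole number of laps, i.e. after lcm(1, 18) = 18 out-shuffles.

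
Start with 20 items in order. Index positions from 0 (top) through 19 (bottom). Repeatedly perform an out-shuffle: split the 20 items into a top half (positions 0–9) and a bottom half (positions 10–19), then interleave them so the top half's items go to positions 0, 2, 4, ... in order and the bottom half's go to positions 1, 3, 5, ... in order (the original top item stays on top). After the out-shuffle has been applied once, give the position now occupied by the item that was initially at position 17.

15

Track the item's position through each out-shuffle:
17 → 15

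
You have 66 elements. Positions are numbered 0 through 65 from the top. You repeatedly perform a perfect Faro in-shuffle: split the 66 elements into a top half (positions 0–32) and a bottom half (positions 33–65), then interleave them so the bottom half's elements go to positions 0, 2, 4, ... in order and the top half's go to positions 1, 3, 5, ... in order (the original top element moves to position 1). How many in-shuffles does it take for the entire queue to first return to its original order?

66

The in-shuffle permutes the 66 positions with cycle lengths [66].
Every element is home exactly when every cycle has completed a whole number of laps, i.e. after lcm(66) = 66 in-shuffles.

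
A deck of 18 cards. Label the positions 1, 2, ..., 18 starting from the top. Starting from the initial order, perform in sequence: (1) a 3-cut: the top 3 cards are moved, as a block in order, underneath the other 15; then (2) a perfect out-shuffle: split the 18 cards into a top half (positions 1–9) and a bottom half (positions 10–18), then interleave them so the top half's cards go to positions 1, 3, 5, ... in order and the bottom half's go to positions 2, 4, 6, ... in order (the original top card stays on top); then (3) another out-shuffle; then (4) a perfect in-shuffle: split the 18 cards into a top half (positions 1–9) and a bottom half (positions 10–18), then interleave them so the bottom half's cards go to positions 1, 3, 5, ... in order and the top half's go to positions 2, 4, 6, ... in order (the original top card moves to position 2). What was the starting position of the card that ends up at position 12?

Undo the operations in reverse order, starting from position 12:
  undo op 4 (in-shuffle, from top half): 12 ← 6
  undo op 3 (out-shuffle, from bottom half): 6 ← 12
  undo op 2 (out-shuffle, from bottom half): 12 ← 15
  undo op 1 (cut 3): 15 ← 18
So the card at position 12 came from original position 18.

18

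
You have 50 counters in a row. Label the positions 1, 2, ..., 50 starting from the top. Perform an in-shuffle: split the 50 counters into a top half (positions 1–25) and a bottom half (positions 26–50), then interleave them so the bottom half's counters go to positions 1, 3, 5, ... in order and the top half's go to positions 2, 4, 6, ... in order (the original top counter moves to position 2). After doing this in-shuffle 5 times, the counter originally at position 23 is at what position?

Track the counter's position through each in-shuffle:
23 → 46 → 41 → 31 → 11 → 22

22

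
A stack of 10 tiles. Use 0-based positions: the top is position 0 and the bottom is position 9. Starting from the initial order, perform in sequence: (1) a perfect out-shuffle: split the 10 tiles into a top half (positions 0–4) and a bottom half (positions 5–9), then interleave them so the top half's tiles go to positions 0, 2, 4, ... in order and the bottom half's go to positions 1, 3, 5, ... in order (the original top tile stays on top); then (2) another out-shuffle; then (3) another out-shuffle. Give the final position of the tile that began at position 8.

Track the tile from position 8 forward through each operation:
  after op 1 (out-shuffle): 8 → 7
  after op 2 (out-shuffle): 7 → 5
  after op 3 (out-shuffle): 5 → 1

1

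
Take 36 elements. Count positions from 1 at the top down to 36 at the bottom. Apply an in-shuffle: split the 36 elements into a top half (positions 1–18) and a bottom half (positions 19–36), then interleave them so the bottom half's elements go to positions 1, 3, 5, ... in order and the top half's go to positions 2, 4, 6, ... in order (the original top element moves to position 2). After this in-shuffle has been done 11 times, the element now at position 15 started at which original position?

Work backwards from position 15, undoing one in-shuffle at a time:
15 ← 26 ← 13 ← 25 ← 31 ← 34 ← 17 ← 27 ← 32 ← 16 ← 8 ← 4
So the element now at position 15 started at position 4.

4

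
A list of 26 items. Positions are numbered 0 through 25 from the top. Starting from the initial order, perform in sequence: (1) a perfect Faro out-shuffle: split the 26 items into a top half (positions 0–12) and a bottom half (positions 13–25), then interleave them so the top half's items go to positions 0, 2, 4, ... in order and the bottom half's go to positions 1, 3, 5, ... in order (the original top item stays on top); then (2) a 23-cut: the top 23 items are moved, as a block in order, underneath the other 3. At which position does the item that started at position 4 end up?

11

Track the item from position 4 forward through each operation:
  after op 1 (out-shuffle): 4 → 8
  after op 2 (cut 23): 8 → 11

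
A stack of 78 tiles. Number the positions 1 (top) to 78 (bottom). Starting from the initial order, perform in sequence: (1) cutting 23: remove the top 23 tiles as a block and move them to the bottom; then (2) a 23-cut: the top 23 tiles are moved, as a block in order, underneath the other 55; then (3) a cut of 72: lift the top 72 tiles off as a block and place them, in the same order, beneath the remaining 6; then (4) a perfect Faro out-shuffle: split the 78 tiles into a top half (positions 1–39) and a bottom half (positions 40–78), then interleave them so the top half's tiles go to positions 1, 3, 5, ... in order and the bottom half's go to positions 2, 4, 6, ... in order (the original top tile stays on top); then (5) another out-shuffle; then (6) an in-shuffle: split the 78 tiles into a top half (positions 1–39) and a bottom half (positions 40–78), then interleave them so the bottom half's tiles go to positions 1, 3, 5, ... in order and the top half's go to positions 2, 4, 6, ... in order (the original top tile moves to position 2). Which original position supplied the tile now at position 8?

61

Undo the operations in reverse order, starting from position 8:
  undo op 6 (in-shuffle, from top half): 8 ← 4
  undo op 5 (out-shuffle, from bottom half): 4 ← 41
  undo op 4 (out-shuffle, from top half): 41 ← 21
  undo op 3 (cut 72): 21 ← 15
  undo op 2 (cut 23): 15 ← 38
  undo op 1 (cut 23): 38 ← 61
So the tile at position 8 came from original position 61.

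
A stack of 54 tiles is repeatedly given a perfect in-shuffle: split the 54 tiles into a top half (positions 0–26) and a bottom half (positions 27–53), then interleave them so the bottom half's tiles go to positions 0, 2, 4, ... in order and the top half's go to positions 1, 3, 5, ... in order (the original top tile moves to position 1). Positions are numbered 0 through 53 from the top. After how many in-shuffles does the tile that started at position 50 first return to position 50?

Follow position 50 under repeated in-shuffles:
50 → 46 → 38 → 22 → 45 → 36 → 18 → 37 → 20 → 41 → 28 → 2 → 5 → 11 → 23 → 47 → 40 → 26 → 53 → 52 → 50
It first returns after 20 in-shuffles.

20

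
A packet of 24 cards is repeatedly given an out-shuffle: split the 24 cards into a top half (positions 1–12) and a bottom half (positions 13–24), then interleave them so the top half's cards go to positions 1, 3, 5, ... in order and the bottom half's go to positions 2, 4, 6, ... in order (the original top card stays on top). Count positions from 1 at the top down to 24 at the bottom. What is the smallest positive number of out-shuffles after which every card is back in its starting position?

11

The out-shuffle permutes the 24 positions with cycle lengths [1, 1, 11, 11].
Every card is home exactly when every cycle has completed a whole number of laps, i.e. after lcm(1, 11) = 11 out-shuffles.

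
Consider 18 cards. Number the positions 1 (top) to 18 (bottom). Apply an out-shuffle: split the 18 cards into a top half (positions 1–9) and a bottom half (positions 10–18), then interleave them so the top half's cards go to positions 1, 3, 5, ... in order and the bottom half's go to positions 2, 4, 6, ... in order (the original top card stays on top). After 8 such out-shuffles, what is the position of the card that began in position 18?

18

Position 18 is a fixed point of every out-shuffle, so the card never moves.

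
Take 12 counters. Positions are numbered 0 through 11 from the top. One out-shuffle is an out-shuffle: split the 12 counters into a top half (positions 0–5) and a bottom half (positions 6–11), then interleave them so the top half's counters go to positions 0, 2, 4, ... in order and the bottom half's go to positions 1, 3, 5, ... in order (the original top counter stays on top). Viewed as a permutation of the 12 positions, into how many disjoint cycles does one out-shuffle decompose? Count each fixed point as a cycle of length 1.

Trace each unvisited position around until it returns:
(0) (1 2 4 8 5 10 9 7 3 6) (11)
3 cycles in total.

3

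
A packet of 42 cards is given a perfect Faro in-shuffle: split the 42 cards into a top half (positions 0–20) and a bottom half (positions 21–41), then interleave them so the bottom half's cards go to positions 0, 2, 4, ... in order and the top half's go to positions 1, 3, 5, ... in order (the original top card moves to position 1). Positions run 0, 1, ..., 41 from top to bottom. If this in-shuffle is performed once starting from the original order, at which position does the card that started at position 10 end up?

Track the card's position through each in-shuffle:
10 → 21

21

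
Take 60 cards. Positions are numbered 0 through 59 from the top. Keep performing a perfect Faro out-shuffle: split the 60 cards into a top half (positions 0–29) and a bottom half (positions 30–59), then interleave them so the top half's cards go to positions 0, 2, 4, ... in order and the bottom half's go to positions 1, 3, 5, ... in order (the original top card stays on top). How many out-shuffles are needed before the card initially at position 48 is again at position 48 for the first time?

58

Follow position 48 under repeated out-shuffles:
48 → 37 → 15 → 30 → 1 → 2 → 4 → 8 → ... → 48 (length 58)
It first returns after 58 out-shuffles.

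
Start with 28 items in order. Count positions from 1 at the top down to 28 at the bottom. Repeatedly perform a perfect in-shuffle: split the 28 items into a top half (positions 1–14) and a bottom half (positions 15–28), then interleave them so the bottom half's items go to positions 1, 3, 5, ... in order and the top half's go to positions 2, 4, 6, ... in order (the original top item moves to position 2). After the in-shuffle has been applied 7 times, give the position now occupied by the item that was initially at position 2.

Track the item's position through each in-shuffle:
2 → 4 → 8 → 16 → 3 → 6 → 12 → 24

24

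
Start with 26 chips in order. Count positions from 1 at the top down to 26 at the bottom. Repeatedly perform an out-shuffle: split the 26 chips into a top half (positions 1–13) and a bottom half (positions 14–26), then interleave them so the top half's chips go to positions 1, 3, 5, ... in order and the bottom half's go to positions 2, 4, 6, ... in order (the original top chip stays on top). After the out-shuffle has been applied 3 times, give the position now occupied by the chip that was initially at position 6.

Track the chip's position through each out-shuffle:
6 → 11 → 21 → 16

16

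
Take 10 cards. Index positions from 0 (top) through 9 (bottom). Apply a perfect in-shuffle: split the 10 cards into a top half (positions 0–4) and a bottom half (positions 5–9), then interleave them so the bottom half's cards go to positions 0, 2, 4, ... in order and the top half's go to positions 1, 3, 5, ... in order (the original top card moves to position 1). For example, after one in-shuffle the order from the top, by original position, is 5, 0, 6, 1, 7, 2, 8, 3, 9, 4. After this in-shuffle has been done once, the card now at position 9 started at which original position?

4

Work backwards from position 9, undoing one in-shuffle at a time:
9 ← 4
So the card now at position 9 started at position 4.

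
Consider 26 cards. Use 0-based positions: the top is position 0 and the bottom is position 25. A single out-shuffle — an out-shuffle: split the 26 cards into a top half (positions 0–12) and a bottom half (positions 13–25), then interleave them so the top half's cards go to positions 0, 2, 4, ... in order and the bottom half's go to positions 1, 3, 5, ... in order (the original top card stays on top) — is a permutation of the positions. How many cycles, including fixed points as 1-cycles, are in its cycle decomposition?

Trace each unvisited position around until it returns:
(0) (1 2 4 8 16 7 ... len 20) (5 10 20 15) (25)
4 cycles in total.

4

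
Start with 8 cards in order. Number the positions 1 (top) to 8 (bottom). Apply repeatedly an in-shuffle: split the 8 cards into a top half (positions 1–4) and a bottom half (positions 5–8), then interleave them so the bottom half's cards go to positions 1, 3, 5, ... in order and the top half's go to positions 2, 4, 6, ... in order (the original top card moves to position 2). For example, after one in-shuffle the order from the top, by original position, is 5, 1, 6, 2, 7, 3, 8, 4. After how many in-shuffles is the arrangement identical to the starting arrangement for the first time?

The in-shuffle permutes the 8 positions with cycle lengths [2, 6].
Every card is home exactly when every cycle has completed a whole number of laps, i.e. after lcm(2, 6) = 6 in-shuffles.

6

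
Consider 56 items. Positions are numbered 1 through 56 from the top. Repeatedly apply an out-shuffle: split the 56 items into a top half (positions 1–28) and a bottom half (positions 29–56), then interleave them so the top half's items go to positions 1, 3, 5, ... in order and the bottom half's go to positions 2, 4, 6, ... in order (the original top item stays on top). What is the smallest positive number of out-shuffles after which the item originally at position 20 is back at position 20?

Follow position 20 under repeated out-shuffles:
20 → 39 → 22 → 43 → 30 → 4 → 7 → 13 → 25 → 49 → 42 → 28 → 55 → 54 → 52 → 48 → 40 → 24 → 47 → 38 → 20
It first returns after 20 out-shuffles.

20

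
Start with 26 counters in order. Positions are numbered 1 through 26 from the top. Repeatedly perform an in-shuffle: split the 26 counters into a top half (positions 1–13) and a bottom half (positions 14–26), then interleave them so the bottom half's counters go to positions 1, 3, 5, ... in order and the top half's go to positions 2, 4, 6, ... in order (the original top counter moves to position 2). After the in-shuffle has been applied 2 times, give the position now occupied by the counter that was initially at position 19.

Track the counter's position through each in-shuffle:
19 → 11 → 22

22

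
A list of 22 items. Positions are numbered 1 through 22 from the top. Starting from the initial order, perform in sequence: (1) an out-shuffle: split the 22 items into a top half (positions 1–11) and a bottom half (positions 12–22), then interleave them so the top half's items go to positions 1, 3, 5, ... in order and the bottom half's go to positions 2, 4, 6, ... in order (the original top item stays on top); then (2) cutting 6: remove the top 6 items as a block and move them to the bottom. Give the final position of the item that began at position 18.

8

Track the item from position 18 forward through each operation:
  after op 1 (out-shuffle): 18 → 14
  after op 2 (cut 6): 14 → 8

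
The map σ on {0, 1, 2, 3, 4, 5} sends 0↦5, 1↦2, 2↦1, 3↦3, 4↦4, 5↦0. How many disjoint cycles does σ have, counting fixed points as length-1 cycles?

4

Cycle decomposition: (0 5) (1 2) (3) (4).
4 cycles.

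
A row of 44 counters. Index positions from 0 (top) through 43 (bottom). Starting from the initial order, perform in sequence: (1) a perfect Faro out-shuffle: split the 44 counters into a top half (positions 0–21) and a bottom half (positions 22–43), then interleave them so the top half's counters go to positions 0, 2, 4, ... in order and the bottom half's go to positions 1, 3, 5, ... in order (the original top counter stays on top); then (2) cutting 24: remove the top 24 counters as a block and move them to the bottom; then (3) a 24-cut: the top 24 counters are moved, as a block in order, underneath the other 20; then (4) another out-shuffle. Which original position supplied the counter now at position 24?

8

Undo the operations in reverse order, starting from position 24:
  undo op 4 (out-shuffle, from top half): 24 ← 12
  undo op 3 (cut 24): 12 ← 36
  undo op 2 (cut 24): 36 ← 16
  undo op 1 (out-shuffle, from top half): 16 ← 8
So the counter at position 24 came from original position 8.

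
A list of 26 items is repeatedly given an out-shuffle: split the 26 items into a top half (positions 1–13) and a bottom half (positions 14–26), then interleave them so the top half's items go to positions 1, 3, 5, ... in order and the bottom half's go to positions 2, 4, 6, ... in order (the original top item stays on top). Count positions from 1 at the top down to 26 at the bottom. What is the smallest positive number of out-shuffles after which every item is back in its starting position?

The out-shuffle permutes the 26 positions with cycle lengths [1, 1, 4, 20].
Every item is home exactly when every cycle has completed a whole number of laps, i.e. after lcm(1, 4, 20) = 20 out-shuffles.

20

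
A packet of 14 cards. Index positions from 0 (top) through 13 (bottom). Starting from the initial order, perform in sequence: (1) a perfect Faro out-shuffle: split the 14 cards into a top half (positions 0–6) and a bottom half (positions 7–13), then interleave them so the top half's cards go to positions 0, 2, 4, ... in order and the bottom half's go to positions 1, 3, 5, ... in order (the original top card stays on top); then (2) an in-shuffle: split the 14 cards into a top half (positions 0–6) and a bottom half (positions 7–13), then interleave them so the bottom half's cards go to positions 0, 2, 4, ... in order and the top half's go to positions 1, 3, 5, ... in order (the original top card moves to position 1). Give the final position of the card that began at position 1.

5

Track the card from position 1 forward through each operation:
  after op 1 (out-shuffle): 1 → 2
  after op 2 (in-shuffle): 2 → 5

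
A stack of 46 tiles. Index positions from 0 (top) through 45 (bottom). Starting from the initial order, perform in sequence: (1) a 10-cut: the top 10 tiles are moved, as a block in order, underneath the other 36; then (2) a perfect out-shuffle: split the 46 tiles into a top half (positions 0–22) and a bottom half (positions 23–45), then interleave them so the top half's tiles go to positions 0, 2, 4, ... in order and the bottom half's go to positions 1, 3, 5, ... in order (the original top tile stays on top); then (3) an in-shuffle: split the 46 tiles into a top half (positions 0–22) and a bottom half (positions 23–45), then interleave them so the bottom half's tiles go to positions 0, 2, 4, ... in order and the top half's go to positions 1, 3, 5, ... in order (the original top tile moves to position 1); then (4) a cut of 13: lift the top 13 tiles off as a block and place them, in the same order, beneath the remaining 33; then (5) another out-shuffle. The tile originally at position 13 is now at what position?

0

Track the tile from position 13 forward through each operation:
  after op 1 (cut 10): 13 → 3
  after op 2 (out-shuffle): 3 → 6
  after op 3 (in-shuffle): 6 → 13
  after op 4 (cut 13): 13 → 0
  after op 5 (out-shuffle): 0 → 0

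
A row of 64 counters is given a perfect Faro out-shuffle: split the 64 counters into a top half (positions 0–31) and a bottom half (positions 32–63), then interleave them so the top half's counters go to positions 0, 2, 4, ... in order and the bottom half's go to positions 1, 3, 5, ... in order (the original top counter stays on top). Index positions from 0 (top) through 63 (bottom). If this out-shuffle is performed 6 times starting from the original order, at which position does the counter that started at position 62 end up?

62

Track the counter's position through each out-shuffle:
62 → 61 → 59 → 55 → 47 → 31 → 62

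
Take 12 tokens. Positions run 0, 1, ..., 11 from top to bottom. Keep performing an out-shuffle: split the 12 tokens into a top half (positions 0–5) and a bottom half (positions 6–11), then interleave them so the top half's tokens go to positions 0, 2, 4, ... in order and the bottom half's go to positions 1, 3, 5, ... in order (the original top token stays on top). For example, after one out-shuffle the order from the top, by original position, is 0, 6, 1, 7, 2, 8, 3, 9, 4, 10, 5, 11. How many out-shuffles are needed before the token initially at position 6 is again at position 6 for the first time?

Follow position 6 under repeated out-shuffles:
6 → 1 → 2 → 4 → 8 → 5 → 10 → 9 → 7 → 3 → 6
It first returns after 10 out-shuffles.

10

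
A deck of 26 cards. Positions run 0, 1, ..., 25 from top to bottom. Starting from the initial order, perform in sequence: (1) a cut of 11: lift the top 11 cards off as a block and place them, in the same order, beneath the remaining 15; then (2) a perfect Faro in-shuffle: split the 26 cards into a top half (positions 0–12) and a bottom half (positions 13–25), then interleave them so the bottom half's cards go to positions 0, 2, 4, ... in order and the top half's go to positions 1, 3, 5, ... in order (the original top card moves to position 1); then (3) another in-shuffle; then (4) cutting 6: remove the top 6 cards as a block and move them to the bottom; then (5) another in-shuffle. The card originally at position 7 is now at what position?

9

Track the card from position 7 forward through each operation:
  after op 1 (cut 11): 7 → 22
  after op 2 (in-shuffle): 22 → 18
  after op 3 (in-shuffle): 18 → 10
  after op 4 (cut 6): 10 → 4
  after op 5 (in-shuffle): 4 → 9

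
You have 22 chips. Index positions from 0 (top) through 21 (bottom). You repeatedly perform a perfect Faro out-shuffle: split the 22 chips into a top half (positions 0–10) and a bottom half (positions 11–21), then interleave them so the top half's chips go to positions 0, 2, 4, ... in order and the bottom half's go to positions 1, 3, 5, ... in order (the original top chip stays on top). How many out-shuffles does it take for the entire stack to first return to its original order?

The out-shuffle permutes the 22 positions with cycle lengths [1, 1, 2, 3, 3, 6, 6].
Every chip is home exactly when every cycle has completed a whole number of laps, i.e. after lcm(1, 2, 3, 6) = 6 out-shuffles.

6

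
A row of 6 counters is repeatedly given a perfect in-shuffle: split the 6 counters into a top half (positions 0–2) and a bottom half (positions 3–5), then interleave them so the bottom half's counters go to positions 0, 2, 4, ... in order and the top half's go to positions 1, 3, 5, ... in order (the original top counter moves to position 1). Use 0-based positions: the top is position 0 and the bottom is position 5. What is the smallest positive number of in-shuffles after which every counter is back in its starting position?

The in-shuffle permutes the 6 positions with cycle lengths [3, 3].
Every counter is home exactly when every cycle has completed a whole number of laps, i.e. after lcm(3) = 3 in-shuffles.

3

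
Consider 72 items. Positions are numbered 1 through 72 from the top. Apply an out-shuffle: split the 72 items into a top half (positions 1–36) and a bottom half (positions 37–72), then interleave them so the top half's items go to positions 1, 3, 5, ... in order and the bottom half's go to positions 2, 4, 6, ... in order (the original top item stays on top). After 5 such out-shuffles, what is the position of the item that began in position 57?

18

Track the item's position through each out-shuffle:
57 → 42 → 12 → 23 → 45 → 18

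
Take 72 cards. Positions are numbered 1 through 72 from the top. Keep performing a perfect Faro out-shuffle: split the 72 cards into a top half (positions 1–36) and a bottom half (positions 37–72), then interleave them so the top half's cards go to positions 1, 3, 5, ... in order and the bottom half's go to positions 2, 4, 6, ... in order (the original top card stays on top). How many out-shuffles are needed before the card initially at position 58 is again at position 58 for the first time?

Follow position 58 under repeated out-shuffles:
58 → 44 → 16 → 31 → 61 → 50 → 28 → 55 → ... → 58 (length 35)
It first returns after 35 out-shuffles.

35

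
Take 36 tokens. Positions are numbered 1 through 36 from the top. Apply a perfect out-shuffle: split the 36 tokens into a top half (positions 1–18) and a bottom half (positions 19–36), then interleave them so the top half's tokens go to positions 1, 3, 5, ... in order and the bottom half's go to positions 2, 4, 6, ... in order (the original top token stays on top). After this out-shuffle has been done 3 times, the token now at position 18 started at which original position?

25

Work backwards from position 18, undoing one out-shuffle at a time:
18 ← 27 ← 14 ← 25
So the token now at position 18 started at position 25.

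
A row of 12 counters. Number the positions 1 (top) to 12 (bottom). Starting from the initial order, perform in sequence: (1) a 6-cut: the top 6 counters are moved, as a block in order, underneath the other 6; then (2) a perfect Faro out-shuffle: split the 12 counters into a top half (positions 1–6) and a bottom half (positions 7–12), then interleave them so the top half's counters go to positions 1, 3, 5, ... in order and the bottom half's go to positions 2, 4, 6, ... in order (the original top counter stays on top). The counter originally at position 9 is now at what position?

Track the counter from position 9 forward through each operation:
  after op 1 (cut 6): 9 → 3
  after op 2 (out-shuffle): 3 → 5

5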